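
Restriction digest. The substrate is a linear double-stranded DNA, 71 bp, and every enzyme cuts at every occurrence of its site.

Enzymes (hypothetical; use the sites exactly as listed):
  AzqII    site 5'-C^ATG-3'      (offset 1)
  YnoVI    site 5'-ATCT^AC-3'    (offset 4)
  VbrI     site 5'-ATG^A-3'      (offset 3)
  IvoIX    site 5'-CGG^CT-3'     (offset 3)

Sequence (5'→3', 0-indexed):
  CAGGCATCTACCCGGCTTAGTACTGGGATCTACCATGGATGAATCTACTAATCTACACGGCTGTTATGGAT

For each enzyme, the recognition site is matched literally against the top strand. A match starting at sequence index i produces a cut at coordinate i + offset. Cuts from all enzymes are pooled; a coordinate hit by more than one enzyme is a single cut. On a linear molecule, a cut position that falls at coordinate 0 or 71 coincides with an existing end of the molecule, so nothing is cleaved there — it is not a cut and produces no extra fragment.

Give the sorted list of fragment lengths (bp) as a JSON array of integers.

Site scan:
  AzqII (CATG, off=1): starts [33] → cuts [34]
  YnoVI (ATCTAC, off=4): starts [5, 27, 42, 50] → cuts [9, 31, 46, 54]
  VbrI (ATGA, off=3): starts [38] → cuts [41]
  IvoIX (CGGCT, off=3): starts [12, 57] → cuts [15, 60]

All cut coordinates (distinct, sorted): [9, 15, 31, 34, 41, 46, 54, 60]

Fragment lengths:
  [0,9): 9 bp
  [9,15): 6 bp
  [15,31): 16 bp
  [31,34): 3 bp
  [34,41): 7 bp
  [41,46): 5 bp
  [46,54): 8 bp
  [54,60): 6 bp
  [60,71): 11 bp

[3,5,6,6,7,8,9,11,16]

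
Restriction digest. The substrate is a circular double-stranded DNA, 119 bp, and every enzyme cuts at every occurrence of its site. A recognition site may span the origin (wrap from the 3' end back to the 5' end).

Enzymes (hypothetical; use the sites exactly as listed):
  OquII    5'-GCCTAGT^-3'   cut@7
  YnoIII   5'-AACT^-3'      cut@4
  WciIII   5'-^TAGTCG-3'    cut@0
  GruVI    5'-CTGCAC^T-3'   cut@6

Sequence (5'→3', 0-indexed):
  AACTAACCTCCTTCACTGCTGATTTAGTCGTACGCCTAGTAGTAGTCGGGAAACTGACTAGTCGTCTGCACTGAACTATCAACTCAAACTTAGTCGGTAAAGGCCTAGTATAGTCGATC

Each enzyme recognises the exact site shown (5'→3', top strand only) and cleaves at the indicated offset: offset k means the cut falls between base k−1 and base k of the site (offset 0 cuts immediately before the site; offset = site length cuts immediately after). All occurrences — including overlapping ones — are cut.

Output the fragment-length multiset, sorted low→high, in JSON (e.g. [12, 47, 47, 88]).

[1,2,3,6,6,7,13,13,13,16,19,20]

Scan for sites:
  OquII GCCTAGT/7: at [33, 102] ⇒ [40, 109]
  YnoIII AACT/4: at [0, 51, 73, 80, 86] ⇒ [4, 55, 77, 84, 90]
  WciIII TAGTCG/0: at [24, 42, 58, 90, 110] ⇒ [24, 42, 58, 90, 110]
  GruVI CTGCACT/6: at [65] ⇒ [71]

All cut coordinates (distinct, sorted): [4, 24, 40, 42, 55, 58, 71, 77, 84, 90, 109, 110]

Fragment lengths:
  4→24: 20 bp
  24→40: 16 bp
  40→42: 2 bp
  42→55: 13 bp
  55→58: 3 bp
  58→71: 13 bp
  71→77: 6 bp
  77→84: 7 bp
  84→90: 6 bp
  90→109: 19 bp
  109→110: 1 bp
  110→4 (wrap): 119-110+4 = 13 bp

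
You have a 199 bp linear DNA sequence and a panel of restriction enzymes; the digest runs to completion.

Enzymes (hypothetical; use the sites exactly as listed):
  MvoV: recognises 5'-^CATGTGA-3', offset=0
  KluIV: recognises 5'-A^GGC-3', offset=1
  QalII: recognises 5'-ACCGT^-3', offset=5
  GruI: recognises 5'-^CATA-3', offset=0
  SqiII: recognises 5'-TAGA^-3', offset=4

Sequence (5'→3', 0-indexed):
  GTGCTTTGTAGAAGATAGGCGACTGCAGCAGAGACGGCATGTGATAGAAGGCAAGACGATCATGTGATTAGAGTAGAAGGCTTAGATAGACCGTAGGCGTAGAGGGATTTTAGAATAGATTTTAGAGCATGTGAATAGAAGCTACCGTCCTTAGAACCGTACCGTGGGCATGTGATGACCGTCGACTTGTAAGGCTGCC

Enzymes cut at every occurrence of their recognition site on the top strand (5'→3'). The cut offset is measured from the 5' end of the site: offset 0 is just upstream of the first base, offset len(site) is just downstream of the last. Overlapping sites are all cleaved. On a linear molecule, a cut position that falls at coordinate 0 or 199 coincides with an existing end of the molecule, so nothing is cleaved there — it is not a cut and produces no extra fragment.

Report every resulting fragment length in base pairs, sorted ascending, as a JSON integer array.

[1,1,1,1,3,4,4,5,5,5,5,5,7,7,7,8,8,9,10,11,11,11,12,12,12,14,20]

Site scan:
  MvoV (CATGTGA, off=0): starts [37, 60, 127, 168] → cuts [37, 60, 127, 168]
  KluIV (AGGC, off=1): starts [16, 48, 77, 94, 191] → cuts [17, 49, 78, 95, 192]
  QalII (ACCGT, off=5): starts [89, 143, 155, 160, 177] → cuts [94, 148, 160, 165, 182]
  GruI (CATA, off=0): no sites
  SqiII (TAGA, off=4): starts [8, 44, 68, 73, 82, 86, 99, 110, 115, 122, 135, 151] → cuts [12, 48, 72, 77, 86, 90, 103, 114, 119, 126, 139, 155]

All cut coordinates (distinct, sorted): [12, 17, 37, 48, 49, 60, 72, 77, 78, 86, 90, 94, 95, 103, 114, 119, 126, 127, 139, 148, 155, 160, 165, 168, 182, 192]

Fragments:
  [0,12): 12 bp
  [12,17): 5 bp
  [17,37): 20 bp
  [37,48): 11 bp
  [48,49): 1 bp
  [49,60): 11 bp
  [60,72): 12 bp
  [72,77): 5 bp
  [77,78): 1 bp
  [78,86): 8 bp
  [86,90): 4 bp
  [90,94): 4 bp
  [94,95): 1 bp
  [95,103): 8 bp
  [103,114): 11 bp
  [114,119): 5 bp
  [119,126): 7 bp
  [126,127): 1 bp
  [127,139): 12 bp
  [139,148): 9 bp
  [148,155): 7 bp
  [155,160): 5 bp
  [160,165): 5 bp
  [165,168): 3 bp
  [168,182): 14 bp
  [182,192): 10 bp
  [192,199): 7 bp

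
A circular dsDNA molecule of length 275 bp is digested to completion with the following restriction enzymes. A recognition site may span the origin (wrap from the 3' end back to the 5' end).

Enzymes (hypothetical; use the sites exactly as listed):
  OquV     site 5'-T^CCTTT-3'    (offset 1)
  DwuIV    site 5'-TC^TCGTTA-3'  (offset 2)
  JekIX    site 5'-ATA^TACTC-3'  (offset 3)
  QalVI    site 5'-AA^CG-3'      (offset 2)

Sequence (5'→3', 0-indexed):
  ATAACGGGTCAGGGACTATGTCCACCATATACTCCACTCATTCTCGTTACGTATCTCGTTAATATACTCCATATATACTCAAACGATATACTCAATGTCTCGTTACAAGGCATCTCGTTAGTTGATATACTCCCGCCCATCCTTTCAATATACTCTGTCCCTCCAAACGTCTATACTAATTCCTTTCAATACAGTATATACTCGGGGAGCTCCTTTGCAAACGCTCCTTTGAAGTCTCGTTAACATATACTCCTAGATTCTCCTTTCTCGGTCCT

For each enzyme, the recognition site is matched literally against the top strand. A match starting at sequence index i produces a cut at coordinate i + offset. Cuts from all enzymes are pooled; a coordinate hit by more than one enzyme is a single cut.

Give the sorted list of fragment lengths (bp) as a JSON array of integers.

Scan for sites:
  OquV (TCCTTT, off=1): starts [139, 180, 210, 224, 260] → cuts [140, 181, 211, 225, 261]
  DwuIV (TCTCGTTA, off=2): starts [41, 53, 97, 112, 234] → cuts [43, 55, 99, 114, 236]
  JekIX (ATATACTC, off=3): starts [26, 61, 72, 85, 124, 147, 195, 244] → cuts [29, 64, 75, 88, 127, 150, 198, 247]
  QalVI (AACG, off=2): starts [2, 81, 165, 219] → cuts [4, 83, 167, 221]

Pooled cuts: [4, 29, 43, 55, 64, 75, 83, 88, 99, 114, 127, 140, 150, 167, 181, 198, 211, 221, 225, 236, 247, 261]

Fragment lengths:
  4→29: 25 bp
  29→43: 14 bp
  43→55: 12 bp
  55→64: 9 bp
  64→75: 11 bp
  75→83: 8 bp
  83→88: 5 bp
  88→99: 11 bp
  99→114: 15 bp
  114→127: 13 bp
  127→140: 13 bp
  140→150: 10 bp
  150→167: 17 bp
  167→181: 14 bp
  181→198: 17 bp
  198→211: 13 bp
  211→221: 10 bp
  221→225: 4 bp
  225→236: 11 bp
  236→247: 11 bp
  247→261: 14 bp
  261→4 (wrap): 275-261+4 = 18 bp

[4,5,8,9,10,10,11,11,11,11,12,13,13,13,14,14,14,15,17,17,18,25]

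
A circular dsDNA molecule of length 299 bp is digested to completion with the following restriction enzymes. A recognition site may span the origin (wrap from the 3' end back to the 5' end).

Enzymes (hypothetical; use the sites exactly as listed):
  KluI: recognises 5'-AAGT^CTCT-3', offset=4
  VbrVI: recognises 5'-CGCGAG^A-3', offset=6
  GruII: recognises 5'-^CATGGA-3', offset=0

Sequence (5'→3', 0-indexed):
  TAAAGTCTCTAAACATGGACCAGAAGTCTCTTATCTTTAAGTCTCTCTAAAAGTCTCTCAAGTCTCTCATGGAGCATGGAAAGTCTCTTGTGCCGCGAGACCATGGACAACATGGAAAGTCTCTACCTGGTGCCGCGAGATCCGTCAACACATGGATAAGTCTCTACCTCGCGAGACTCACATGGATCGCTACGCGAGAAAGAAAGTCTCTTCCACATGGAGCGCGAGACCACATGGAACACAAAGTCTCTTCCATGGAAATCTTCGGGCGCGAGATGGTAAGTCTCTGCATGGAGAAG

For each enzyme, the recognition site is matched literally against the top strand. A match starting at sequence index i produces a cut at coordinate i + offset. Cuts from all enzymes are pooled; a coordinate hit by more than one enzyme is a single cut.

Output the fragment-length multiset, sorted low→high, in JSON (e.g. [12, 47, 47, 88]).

Site scan:
  KluI AAGTCTCT/4: at [2, 23, 38, 50, 59, 80, 116, 157, 203, 243, 280] ⇒ [6, 27, 42, 54, 63, 84, 120, 161, 207, 247, 284]
  VbrVI CGCGAGA/6: at [93, 133, 169, 192, 222, 269] ⇒ [99, 139, 175, 198, 228, 275]
  GruII CATGGA/0: at [13, 67, 74, 101, 110, 150, 180, 215, 232, 253, 289] ⇒ [13, 67, 74, 101, 110, 150, 180, 215, 232, 253, 289]

All cut coordinates (distinct, sorted): [6, 13, 27, 42, 54, 63, 67, 74, 84, 99, 101, 110, 120, 139, 150, 161, 175, 180, 198, 207, 215, 228, 232, 247, 253, 275, 284, 289]

Fragment lengths:
  6→13: 7 bp
  13→27: 14 bp
  27→42: 15 bp
  42→54: 12 bp
  54→63: 9 bp
  63→67: 4 bp
  67→74: 7 bp
  74→84: 10 bp
  84→99: 15 bp
  99→101: 2 bp
  101→110: 9 bp
  110→120: 10 bp
  120→139: 19 bp
  139→150: 11 bp
  150→161: 11 bp
  161→175: 14 bp
  175→180: 5 bp
  180→198: 18 bp
  198→207: 9 bp
  207→215: 8 bp
  215→228: 13 bp
  228→232: 4 bp
  232→247: 15 bp
  247→253: 6 bp
  253→275: 22 bp
  275→284: 9 bp
  284→289: 5 bp
  289→6 (wrap): 299-289+6 = 16 bp

[2,4,4,5,5,6,7,7,8,9,9,9,9,10,10,11,11,12,13,14,14,15,15,15,16,18,19,22]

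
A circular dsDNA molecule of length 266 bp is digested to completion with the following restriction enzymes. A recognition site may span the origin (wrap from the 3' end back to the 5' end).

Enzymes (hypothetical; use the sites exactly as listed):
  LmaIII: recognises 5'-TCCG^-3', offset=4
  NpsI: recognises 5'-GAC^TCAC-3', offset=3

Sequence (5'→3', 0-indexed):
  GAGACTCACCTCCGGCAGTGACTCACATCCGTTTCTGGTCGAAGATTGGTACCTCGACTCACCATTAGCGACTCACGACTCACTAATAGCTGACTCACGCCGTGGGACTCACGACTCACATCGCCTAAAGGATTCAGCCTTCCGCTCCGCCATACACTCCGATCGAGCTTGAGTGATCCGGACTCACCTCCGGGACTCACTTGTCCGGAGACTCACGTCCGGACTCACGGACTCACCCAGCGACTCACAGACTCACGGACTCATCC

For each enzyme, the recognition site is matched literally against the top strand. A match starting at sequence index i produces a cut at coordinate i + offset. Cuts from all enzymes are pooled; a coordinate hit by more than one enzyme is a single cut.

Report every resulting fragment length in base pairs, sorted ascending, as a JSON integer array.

Site scan:
  LmaIII (TCCG, off=4): starts [10, 27, 140, 145, 157, 176, 188, 203, 217, 263] → cuts [1, 14, 31, 144, 149, 161, 180, 192, 207, 221]
  NpsI (GACTCAC, off=3): starts [2, 19, 55, 69, 76, 91, 105, 112, 180, 193, 209, 221, 229, 241, 249] → cuts [5, 22, 58, 72, 79, 94, 108, 115, 183, 196, 212, 224, 232, 244, 252]

Pooled cuts: [1, 5, 14, 22, 31, 58, 72, 79, 94, 108, 115, 144, 149, 161, 180, 183, 192, 196, 207, 212, 221, 224, 232, 244, 252]

Fragments:
  1→5: 4 bp
  5→14: 9 bp
  14→22: 8 bp
  22→31: 9 bp
  31→58: 27 bp
  58→72: 14 bp
  72→79: 7 bp
  79→94: 15 bp
  94→108: 14 bp
  108→115: 7 bp
  115→144: 29 bp
  144→149: 5 bp
  149→161: 12 bp
  161→180: 19 bp
  180→183: 3 bp
  183→192: 9 bp
  192→196: 4 bp
  196→207: 11 bp
  207→212: 5 bp
  212→221: 9 bp
  221→224: 3 bp
  224→232: 8 bp
  232→244: 12 bp
  244→252: 8 bp
  252→1 (wrap): 266-252+1 = 15 bp

[3,3,4,4,5,5,7,7,8,8,8,9,9,9,9,11,12,12,14,14,15,15,19,27,29]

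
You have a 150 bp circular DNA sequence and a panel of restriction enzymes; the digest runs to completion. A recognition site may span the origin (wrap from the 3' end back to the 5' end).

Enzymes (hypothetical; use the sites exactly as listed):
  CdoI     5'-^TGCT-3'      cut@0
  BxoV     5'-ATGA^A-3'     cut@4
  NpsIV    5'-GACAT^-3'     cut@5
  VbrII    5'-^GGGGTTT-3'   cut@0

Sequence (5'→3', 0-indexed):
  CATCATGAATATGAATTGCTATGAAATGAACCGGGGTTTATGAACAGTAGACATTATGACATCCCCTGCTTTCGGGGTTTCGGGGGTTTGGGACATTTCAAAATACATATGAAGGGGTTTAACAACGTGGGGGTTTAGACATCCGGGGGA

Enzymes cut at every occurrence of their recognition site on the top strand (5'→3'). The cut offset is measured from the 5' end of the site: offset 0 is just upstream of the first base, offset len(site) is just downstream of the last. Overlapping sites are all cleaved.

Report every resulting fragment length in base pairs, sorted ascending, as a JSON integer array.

[1,2,3,4,5,5,6,7,8,8,9,11,11,11,13,14,16,16]

Scan for sites:
  CdoI TGCT/0: at [16, 66] ⇒ [16, 66]
  BxoV ATGAA/4: at [4, 10, 20, 25, 39, 108] ⇒ [8, 14, 24, 29, 43, 112]
  NpsIV GACAT/5: at [49, 57, 91, 137, 148] ⇒ [3, 54, 62, 96, 142]
  VbrII GGGGTTT/0: at [32, 73, 82, 113, 129] ⇒ [32, 73, 82, 113, 129]

Pooled cuts: [3, 8, 14, 16, 24, 29, 32, 43, 54, 62, 66, 73, 82, 96, 112, 113, 129, 142]

Fragments:
  3→8: 5 bp
  8→14: 6 bp
  14→16: 2 bp
  16→24: 8 bp
  24→29: 5 bp
  29→32: 3 bp
  32→43: 11 bp
  43→54: 11 bp
  54→62: 8 bp
  62→66: 4 bp
  66→73: 7 bp
  73→82: 9 bp
  82→96: 14 bp
  96→112: 16 bp
  112→113: 1 bp
  113→129: 16 bp
  129→142: 13 bp
  142→3 (wrap): 150-142+3 = 11 bp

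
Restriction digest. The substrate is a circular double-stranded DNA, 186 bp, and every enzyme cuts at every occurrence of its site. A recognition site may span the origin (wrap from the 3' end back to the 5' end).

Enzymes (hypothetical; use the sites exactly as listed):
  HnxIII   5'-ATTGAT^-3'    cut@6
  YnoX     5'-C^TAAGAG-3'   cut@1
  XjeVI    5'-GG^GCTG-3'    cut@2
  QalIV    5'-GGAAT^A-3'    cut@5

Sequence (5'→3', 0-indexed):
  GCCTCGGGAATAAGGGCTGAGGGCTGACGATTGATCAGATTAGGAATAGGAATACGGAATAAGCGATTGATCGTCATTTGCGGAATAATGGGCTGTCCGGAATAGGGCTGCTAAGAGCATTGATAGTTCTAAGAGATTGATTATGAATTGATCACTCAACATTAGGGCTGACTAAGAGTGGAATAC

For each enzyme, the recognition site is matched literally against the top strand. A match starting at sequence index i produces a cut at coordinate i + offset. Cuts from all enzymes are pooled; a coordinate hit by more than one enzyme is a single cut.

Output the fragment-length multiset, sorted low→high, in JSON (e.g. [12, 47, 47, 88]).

Scan for sites:
  HnxIII (ATTGAT, off=6): starts [29, 65, 118, 135, 146] → cuts [35, 71, 124, 141, 152]
  YnoX (CTAAGAG, off=1): starts [110, 128, 171] → cuts [111, 129, 172]
  XjeVI (GGGCTG, off=2): starts [13, 20, 89, 104, 164] → cuts [15, 22, 91, 106, 166]
  QalIV (GGAATA, off=5): starts [6, 42, 48, 55, 81, 98, 179] → cuts [11, 47, 53, 60, 86, 103, 184]

All cut coordinates (distinct, sorted): [11, 15, 22, 35, 47, 53, 60, 71, 86, 91, 103, 106, 111, 124, 129, 141, 152, 166, 172, 184]

Fragment lengths:
  11→15: 4 bp
  15→22: 7 bp
  22→35: 13 bp
  35→47: 12 bp
  47→53: 6 bp
  53→60: 7 bp
  60→71: 11 bp
  71→86: 15 bp
  86→91: 5 bp
  91→103: 12 bp
  103→106: 3 bp
  106→111: 5 bp
  111→124: 13 bp
  124→129: 5 bp
  129→141: 12 bp
  141→152: 11 bp
  152→166: 14 bp
  166→172: 6 bp
  172→184: 12 bp
  184→11 (wrap): 186-184+11 = 13 bp

[3,4,5,5,5,6,6,7,7,11,11,12,12,12,12,13,13,13,14,15]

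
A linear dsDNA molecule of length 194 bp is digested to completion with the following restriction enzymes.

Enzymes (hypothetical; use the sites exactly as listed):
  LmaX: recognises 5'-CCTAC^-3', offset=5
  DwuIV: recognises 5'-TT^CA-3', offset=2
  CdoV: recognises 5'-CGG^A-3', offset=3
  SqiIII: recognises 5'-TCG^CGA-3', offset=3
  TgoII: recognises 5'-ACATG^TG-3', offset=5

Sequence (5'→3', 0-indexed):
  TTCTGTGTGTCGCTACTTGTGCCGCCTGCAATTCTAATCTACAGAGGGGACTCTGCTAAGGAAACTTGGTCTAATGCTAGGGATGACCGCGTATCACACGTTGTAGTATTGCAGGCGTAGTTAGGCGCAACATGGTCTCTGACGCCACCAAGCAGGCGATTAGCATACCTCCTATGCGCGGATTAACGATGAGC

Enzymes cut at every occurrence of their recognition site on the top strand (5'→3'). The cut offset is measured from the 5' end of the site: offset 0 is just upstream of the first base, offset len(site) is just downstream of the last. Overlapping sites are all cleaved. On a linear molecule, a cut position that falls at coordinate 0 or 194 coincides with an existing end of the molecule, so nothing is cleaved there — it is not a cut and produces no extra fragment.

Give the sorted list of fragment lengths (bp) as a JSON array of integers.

[13,181]

Per-enzyme occurrences:
  LmaX (CCTAC, off=5): no sites
  DwuIV (TTCA, off=2): no sites
  CdoV (CGGA, off=3): starts [178] → cuts [181]
  SqiIII (TCGCGA, off=3): no sites
  TgoII (ACATGTG, off=5): no sites

All cut coordinates (distinct, sorted): [181]

Fragments:
  [0,181): 181 bp
  [181,194): 13 bp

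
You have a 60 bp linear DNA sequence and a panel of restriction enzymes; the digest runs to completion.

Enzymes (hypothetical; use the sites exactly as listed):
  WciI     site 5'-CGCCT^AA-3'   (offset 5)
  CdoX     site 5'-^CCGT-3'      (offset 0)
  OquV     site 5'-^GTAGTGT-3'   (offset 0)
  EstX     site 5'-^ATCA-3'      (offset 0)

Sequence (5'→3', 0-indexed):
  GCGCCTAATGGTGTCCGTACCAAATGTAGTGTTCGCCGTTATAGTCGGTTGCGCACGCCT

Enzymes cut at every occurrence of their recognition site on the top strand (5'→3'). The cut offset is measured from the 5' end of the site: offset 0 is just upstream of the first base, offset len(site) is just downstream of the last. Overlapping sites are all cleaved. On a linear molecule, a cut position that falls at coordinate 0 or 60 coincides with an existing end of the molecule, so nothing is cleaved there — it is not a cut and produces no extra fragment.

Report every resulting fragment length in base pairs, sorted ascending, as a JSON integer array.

[6,8,10,11,25]

Scan for sites:
  WciI CGCCTAA/5: at [1] ⇒ [6]
  CdoX CCGT/0: at [14, 35] ⇒ [14, 35]
  OquV GTAGTGT/0: at [25] ⇒ [25]
  EstX (ATCA, off=0): no sites

All cut coordinates (distinct, sorted): [6, 14, 25, 35]

Fragments:
  [0,6): 6 bp
  [6,14): 8 bp
  [14,25): 11 bp
  [25,35): 10 bp
  [35,60): 25 bp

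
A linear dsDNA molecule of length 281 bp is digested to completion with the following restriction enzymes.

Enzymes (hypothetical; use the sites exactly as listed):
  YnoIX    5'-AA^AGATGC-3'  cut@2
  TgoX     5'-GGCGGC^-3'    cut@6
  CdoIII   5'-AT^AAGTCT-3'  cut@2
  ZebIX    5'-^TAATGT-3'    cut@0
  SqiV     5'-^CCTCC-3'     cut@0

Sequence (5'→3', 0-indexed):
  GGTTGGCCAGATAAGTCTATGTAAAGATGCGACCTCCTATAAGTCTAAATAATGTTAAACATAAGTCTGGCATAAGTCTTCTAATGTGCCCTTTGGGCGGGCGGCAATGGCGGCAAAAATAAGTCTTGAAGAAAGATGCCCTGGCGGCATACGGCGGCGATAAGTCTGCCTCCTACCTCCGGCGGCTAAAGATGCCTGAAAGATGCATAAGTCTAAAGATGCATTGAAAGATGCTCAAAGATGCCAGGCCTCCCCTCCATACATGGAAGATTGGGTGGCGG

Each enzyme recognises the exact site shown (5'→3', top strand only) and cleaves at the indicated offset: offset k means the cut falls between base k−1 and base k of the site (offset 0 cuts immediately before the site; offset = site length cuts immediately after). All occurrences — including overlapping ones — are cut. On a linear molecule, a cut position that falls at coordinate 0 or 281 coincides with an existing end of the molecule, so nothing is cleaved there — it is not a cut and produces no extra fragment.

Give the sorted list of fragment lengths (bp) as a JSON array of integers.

[3,3,5,6,7,7,8,8,8,8,8,9,9,10,10,10,11,11,11,12,12,12,13,13,15,24,28]

Scan for sites:
  YnoIX (AAAGATGC, off=2): starts [22, 131, 187, 198, 214, 226, 236] → cuts [24, 133, 189, 200, 216, 228, 238]
  TgoX (GGCGGC, off=6): starts [99, 108, 142, 152, 180] → cuts [105, 114, 148, 158, 186]
  CdoIII (ATAAGTCT, off=2): starts [10, 38, 60, 71, 118, 159, 206] → cuts [12, 40, 62, 73, 120, 161, 208]
  ZebIX (TAATGT, off=0): starts [49, 81] → cuts [49, 81]
  SqiV (CCTCC, off=0): starts [32, 168, 175, 248, 253] → cuts [32, 168, 175, 248, 253]

Pooled cuts: [12, 24, 32, 40, 49, 62, 73, 81, 105, 114, 120, 133, 148, 158, 161, 168, 175, 186, 189, 200, 208, 216, 228, 238, 248, 253]

Fragments:
  [0,12): 12 bp
  [12,24): 12 bp
  [24,32): 8 bp
  [32,40): 8 bp
  [40,49): 9 bp
  [49,62): 13 bp
  [62,73): 11 bp
  [73,81): 8 bp
  [81,105): 24 bp
  [105,114): 9 bp
  [114,120): 6 bp
  [120,133): 13 bp
  [133,148): 15 bp
  [148,158): 10 bp
  [158,161): 3 bp
  [161,168): 7 bp
  [168,175): 7 bp
  [175,186): 11 bp
  [186,189): 3 bp
  [189,200): 11 bp
  [200,208): 8 bp
  [208,216): 8 bp
  [216,228): 12 bp
  [228,238): 10 bp
  [238,248): 10 bp
  [248,253): 5 bp
  [253,281): 28 bp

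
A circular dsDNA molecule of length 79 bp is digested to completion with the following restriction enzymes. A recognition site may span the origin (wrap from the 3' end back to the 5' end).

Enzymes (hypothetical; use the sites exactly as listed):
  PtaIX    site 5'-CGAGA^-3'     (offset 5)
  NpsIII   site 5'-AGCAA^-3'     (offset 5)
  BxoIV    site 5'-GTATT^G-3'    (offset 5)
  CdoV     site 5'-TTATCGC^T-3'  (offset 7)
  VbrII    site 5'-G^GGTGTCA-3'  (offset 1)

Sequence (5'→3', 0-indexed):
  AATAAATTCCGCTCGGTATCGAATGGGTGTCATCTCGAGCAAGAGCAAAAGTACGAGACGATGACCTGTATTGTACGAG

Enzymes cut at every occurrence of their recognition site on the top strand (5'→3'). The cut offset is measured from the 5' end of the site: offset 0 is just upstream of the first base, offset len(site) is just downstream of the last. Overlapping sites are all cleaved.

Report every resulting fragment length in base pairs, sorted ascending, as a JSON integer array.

Per-enzyme occurrences:
  PtaIX CGAGA/5: at [53, 75] ⇒ [1, 58]
  NpsIII AGCAA/5: at [37, 43] ⇒ [42, 48]
  BxoIV GTATTG/5: at [67] ⇒ [72]
  CdoV (TTATCGCT, off=7): no sites
  VbrII GGGTGTCA/1: at [24] ⇒ [25]

All cut coordinates (distinct, sorted): [1, 25, 42, 48, 58, 72]

Fragments:
  1→25: 24 bp
  25→42: 17 bp
  42→48: 6 bp
  48→58: 10 bp
  58→72: 14 bp
  72→1 (wrap): 79-72+1 = 8 bp

[6,8,10,14,17,24]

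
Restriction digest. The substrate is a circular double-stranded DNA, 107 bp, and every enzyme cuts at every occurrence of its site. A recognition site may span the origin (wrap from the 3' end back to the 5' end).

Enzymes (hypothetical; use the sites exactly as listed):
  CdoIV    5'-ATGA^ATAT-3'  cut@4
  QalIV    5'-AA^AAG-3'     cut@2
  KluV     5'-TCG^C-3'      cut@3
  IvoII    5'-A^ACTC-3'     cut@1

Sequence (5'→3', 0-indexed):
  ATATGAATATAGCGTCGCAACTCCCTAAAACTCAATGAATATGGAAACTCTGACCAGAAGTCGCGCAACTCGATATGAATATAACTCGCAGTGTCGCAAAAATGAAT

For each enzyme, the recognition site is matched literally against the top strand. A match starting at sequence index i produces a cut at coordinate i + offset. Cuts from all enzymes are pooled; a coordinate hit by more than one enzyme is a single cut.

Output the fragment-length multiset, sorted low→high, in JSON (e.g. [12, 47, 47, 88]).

[2,4,5,5,8,8,8,9,9,10,11,11,17]

Scan for sites:
  CdoIV ATGAATAT/4: at [2, 34, 74, 101] ⇒ [6, 38, 78, 105]
  QalIV (AAAAG, off=2): no sites
  KluV TCGC/3: at [14, 60, 85, 93] ⇒ [17, 63, 88, 96]
  IvoII AACTC/1: at [18, 28, 45, 66, 82] ⇒ [19, 29, 46, 67, 83]

All cut coordinates (distinct, sorted): [6, 17, 19, 29, 38, 46, 63, 67, 78, 83, 88, 96, 105]

Fragment lengths:
  6→17: 11 bp
  17→19: 2 bp
  19→29: 10 bp
  29→38: 9 bp
  38→46: 8 bp
  46→63: 17 bp
  63→67: 4 bp
  67→78: 11 bp
  78→83: 5 bp
  83→88: 5 bp
  88→96: 8 bp
  96→105: 9 bp
  105→6 (wrap): 107-105+6 = 8 bp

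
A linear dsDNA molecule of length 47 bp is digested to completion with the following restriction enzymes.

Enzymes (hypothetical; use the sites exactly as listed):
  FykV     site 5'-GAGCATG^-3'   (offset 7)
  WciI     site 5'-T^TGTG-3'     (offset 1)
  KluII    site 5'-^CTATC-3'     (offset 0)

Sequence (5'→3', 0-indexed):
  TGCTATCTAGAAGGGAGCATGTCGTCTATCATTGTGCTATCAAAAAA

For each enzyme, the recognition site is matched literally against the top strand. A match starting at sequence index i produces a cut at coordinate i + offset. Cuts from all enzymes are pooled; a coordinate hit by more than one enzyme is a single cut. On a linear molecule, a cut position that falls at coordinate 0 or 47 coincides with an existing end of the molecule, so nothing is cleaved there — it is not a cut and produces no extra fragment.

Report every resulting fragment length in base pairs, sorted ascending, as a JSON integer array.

Scan for sites:
  FykV GAGCATG/7: at [14] ⇒ [21]
  WciI TTGTG/1: at [31] ⇒ [32]
  KluII CTATC/0: at [2, 25, 36] ⇒ [2, 25, 36]

Pooled cuts: [2, 21, 25, 32, 36]

Fragment lengths:
  [0,2): 2 bp
  [2,21): 19 bp
  [21,25): 4 bp
  [25,32): 7 bp
  [32,36): 4 bp
  [36,47): 11 bp

[2,4,4,7,11,19]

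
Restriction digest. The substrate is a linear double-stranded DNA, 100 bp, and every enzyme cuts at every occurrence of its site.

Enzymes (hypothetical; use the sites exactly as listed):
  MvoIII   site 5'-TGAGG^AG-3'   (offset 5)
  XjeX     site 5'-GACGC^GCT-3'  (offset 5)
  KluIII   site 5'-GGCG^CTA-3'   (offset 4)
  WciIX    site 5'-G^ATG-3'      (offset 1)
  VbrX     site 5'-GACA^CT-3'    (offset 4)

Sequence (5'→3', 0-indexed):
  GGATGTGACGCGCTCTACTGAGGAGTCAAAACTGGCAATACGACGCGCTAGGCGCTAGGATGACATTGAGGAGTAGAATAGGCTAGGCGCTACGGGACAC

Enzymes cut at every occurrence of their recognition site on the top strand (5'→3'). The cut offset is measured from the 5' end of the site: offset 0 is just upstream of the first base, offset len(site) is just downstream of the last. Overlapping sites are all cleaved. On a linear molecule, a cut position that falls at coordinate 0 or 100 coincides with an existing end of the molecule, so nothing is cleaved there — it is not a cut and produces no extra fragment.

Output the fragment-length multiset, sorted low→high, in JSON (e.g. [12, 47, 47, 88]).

Site scan:
  MvoIII (TGAGGAG, off=5): starts [18, 66] → cuts [23, 71]
  XjeX (GACGCGCT, off=5): starts [6, 41] → cuts [11, 46]
  KluIII (GGCGCTA, off=4): starts [50, 85] → cuts [54, 89]
  WciIX (GATG, off=1): starts [1, 58] → cuts [2, 59]
  VbrX (GACACT, off=4): no sites

Pooled cuts: [2, 11, 23, 46, 54, 59, 71, 89]

Fragments:
  [0,2): 2 bp
  [2,11): 9 bp
  [11,23): 12 bp
  [23,46): 23 bp
  [46,54): 8 bp
  [54,59): 5 bp
  [59,71): 12 bp
  [71,89): 18 bp
  [89,100): 11 bp

[2,5,8,9,11,12,12,18,23]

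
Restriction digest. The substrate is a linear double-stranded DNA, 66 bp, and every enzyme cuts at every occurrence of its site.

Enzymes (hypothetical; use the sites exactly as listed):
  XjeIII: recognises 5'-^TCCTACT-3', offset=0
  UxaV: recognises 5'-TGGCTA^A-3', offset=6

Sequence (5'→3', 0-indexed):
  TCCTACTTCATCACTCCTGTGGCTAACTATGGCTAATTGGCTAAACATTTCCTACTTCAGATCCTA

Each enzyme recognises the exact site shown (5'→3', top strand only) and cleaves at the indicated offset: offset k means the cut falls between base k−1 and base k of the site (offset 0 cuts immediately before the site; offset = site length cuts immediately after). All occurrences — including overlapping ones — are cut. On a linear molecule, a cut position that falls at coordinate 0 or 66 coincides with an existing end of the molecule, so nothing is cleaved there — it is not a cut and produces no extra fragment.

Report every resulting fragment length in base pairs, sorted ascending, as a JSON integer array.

Scan for sites:
  XjeIII (TCCTACT, off=0): starts [0, 49] → cuts [49] (position 0 is a terminus of the linear molecule — no cut)
  UxaV (TGGCTAA, off=6): starts [19, 29, 37] → cuts [25, 35, 43]

All cut coordinates (distinct, sorted): [25, 35, 43, 49]

Fragment lengths:
  [0,25): 25 bp
  [25,35): 10 bp
  [35,43): 8 bp
  [43,49): 6 bp
  [49,66): 17 bp

[6,8,10,17,25]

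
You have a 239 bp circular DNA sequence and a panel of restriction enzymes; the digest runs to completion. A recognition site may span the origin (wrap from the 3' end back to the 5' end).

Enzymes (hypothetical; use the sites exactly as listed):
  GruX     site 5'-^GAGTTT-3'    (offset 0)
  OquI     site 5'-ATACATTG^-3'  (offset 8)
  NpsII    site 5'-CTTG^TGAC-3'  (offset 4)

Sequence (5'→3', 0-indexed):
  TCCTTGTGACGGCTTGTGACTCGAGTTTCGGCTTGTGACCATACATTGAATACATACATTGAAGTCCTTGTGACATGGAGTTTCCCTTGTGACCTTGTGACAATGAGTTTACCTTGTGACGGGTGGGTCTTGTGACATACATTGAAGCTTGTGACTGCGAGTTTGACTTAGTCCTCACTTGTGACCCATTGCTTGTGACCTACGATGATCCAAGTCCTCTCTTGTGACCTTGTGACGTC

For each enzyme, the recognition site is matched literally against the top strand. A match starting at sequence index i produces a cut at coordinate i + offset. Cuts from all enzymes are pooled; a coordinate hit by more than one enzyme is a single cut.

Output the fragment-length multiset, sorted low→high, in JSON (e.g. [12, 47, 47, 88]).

[6,7,7,7,7,8,8,9,10,12,12,12,13,13,13,13,14,16,23,29]

Site scan:
  GruX GAGTTT/0: at [22, 77, 104, 158] ⇒ [22, 77, 104, 158]
  OquI ATACATTG/8: at [40, 53, 136] ⇒ [48, 61, 144]
  NpsII CTTGTGAC/4: at [2, 12, 31, 66, 85, 93, 112, 128, 147, 177, 191, 220, 228] ⇒ [6, 16, 35, 70, 89, 97, 116, 132, 151, 181, 195, 224, 232]

All cut coordinates (distinct, sorted): [6, 16, 22, 35, 48, 61, 70, 77, 89, 97, 104, 116, 132, 144, 151, 158, 181, 195, 224, 232]

Fragment lengths:
  6→16: 10 bp
  16→22: 6 bp
  22→35: 13 bp
  35→48: 13 bp
  48→61: 13 bp
  61→70: 9 bp
  70→77: 7 bp
  77→89: 12 bp
  89→97: 8 bp
  97→104: 7 bp
  104→116: 12 bp
  116→132: 16 bp
  132→144: 12 bp
  144→151: 7 bp
  151→158: 7 bp
  158→181: 23 bp
  181→195: 14 bp
  195→224: 29 bp
  224→232: 8 bp
  232→6 (wrap): 239-232+6 = 13 bp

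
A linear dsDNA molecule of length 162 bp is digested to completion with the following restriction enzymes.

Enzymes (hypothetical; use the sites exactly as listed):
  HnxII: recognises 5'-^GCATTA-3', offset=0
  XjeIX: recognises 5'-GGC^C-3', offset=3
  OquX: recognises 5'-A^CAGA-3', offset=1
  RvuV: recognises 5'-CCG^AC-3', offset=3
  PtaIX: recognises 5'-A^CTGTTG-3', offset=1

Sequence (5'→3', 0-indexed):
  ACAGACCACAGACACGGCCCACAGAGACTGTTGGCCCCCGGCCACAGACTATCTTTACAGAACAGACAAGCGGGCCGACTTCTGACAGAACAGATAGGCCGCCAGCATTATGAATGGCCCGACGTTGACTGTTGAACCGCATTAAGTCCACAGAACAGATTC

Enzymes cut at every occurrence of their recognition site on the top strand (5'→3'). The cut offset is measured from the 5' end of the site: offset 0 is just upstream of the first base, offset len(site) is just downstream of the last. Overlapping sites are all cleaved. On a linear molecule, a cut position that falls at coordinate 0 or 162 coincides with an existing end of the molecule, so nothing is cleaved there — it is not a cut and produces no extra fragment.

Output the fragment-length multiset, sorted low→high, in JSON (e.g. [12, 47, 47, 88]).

Scan for sites:
  HnxII GCATTA/0: at [104, 138] ⇒ [104, 138]
  XjeIX GGCC/3: at [15, 32, 39, 72, 96, 115] ⇒ [18, 35, 42, 75, 99, 118]
  OquX ACAGA/1: at [0, 7, 20, 43, 56, 61, 84, 89, 149, 154] ⇒ [1, 8, 21, 44, 57, 62, 85, 90, 150, 155]
  RvuV CCGAC/3: at [74, 118] ⇒ [77, 121]
  PtaIX ACTGTTG/1: at [26, 127] ⇒ [27, 128]

Pooled cuts: [1, 8, 18, 21, 27, 35, 42, 44, 57, 62, 75, 77, 85, 90, 99, 104, 118, 121, 128, 138, 150, 155]

Fragments:
  [0,1): 1 bp
  [1,8): 7 bp
  [8,18): 10 bp
  [18,21): 3 bp
  [21,27): 6 bp
  [27,35): 8 bp
  [35,42): 7 bp
  [42,44): 2 bp
  [44,57): 13 bp
  [57,62): 5 bp
  [62,75): 13 bp
  [75,77): 2 bp
  [77,85): 8 bp
  [85,90): 5 bp
  [90,99): 9 bp
  [99,104): 5 bp
  [104,118): 14 bp
  [118,121): 3 bp
  [121,128): 7 bp
  [128,138): 10 bp
  [138,150): 12 bp
  [150,155): 5 bp
  [155,162): 7 bp

[1,2,2,3,3,5,5,5,5,6,7,7,7,7,8,8,9,10,10,12,13,13,14]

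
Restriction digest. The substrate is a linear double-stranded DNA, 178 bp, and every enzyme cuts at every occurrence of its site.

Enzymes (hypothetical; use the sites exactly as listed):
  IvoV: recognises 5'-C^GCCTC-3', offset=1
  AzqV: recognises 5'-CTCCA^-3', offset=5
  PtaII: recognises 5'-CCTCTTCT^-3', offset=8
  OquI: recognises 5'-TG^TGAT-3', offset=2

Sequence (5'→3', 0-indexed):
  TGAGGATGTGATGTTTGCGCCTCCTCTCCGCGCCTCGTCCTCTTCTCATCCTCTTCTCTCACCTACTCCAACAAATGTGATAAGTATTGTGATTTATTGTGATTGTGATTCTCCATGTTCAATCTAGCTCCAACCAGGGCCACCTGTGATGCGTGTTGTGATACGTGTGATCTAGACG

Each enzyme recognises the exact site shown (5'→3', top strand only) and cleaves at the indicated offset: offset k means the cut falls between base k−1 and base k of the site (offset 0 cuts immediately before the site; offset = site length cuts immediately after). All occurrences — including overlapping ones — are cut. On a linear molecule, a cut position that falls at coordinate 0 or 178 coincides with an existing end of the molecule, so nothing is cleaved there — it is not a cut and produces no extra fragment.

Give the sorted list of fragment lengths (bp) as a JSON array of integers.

[6,7,8,9,10,10,10,11,11,12,12,13,13,14,15,17]

Site scan:
  IvoV (CGCCTC, off=1): starts [17, 30] → cuts [18, 31]
  AzqV (CTCCA, off=5): starts [65, 110, 127] → cuts [70, 115, 132]
  PtaII (CCTCTTCT, off=8): starts [38, 49] → cuts [46, 57]
  OquI (TGTGAT, off=2): starts [6, 75, 87, 97, 103, 144, 156, 165] → cuts [8, 77, 89, 99, 105, 146, 158, 167]

All cut coordinates (distinct, sorted): [8, 18, 31, 46, 57, 70, 77, 89, 99, 105, 115, 132, 146, 158, 167]

Fragment lengths:
  [0,8): 8 bp
  [8,18): 10 bp
  [18,31): 13 bp
  [31,46): 15 bp
  [46,57): 11 bp
  [57,70): 13 bp
  [70,77): 7 bp
  [77,89): 12 bp
  [89,99): 10 bp
  [99,105): 6 bp
  [105,115): 10 bp
  [115,132): 17 bp
  [132,146): 14 bp
  [146,158): 12 bp
  [158,167): 9 bp
  [167,178): 11 bp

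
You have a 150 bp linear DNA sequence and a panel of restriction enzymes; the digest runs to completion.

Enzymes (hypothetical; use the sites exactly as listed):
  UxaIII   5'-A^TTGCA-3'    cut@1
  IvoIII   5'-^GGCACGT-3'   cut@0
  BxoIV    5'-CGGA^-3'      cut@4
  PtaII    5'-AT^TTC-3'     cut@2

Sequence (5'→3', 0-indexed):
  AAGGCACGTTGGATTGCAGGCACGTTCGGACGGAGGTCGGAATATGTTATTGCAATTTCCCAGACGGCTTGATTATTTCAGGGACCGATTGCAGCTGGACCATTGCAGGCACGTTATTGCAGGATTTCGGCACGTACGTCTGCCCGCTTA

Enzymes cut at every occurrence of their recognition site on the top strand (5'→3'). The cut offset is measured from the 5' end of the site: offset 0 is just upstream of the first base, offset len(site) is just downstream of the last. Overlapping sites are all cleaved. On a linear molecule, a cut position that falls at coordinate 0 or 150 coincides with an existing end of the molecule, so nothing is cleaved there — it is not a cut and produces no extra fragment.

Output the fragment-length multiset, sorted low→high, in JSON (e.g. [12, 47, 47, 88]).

Per-enzyme occurrences:
  UxaIII ATTGCA/1: at [12, 48, 87, 101, 115] ⇒ [13, 49, 88, 102, 116]
  IvoIII GGCACGT/0: at [2, 18, 107, 128] ⇒ [2, 18, 107, 128]
  BxoIV CGGA/4: at [26, 30, 37] ⇒ [30, 34, 41]
  PtaII ATTTC/2: at [54, 74, 123] ⇒ [56, 76, 125]

All cut coordinates (distinct, sorted): [2, 13, 18, 30, 34, 41, 49, 56, 76, 88, 102, 107, 116, 125, 128]

Fragments:
  [0,2): 2 bp
  [2,13): 11 bp
  [13,18): 5 bp
  [18,30): 12 bp
  [30,34): 4 bp
  [34,41): 7 bp
  [41,49): 8 bp
  [49,56): 7 bp
  [56,76): 20 bp
  [76,88): 12 bp
  [88,102): 14 bp
  [102,107): 5 bp
  [107,116): 9 bp
  [116,125): 9 bp
  [125,128): 3 bp
  [128,150): 22 bp

[2,3,4,5,5,7,7,8,9,9,11,12,12,14,20,22]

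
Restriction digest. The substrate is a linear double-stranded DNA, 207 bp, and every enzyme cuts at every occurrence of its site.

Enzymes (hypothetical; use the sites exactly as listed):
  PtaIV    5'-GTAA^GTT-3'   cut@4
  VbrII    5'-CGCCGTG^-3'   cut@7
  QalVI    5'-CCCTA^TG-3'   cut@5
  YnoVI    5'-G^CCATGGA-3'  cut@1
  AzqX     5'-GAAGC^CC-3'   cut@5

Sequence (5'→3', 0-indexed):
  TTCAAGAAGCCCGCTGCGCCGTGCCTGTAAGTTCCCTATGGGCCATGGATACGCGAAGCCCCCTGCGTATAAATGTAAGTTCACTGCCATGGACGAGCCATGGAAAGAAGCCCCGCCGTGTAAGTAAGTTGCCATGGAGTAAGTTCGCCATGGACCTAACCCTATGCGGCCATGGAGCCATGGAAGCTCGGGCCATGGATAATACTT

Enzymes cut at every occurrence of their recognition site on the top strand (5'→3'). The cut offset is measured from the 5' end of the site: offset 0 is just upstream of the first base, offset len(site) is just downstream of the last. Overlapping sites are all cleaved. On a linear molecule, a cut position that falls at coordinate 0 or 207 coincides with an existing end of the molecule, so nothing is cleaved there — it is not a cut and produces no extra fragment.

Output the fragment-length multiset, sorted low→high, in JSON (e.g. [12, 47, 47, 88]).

[4,4,5,5,7,7,8,8,8,9,10,11,11,13,14,15,15,17,17,19]

Scan for sites:
  PtaIV GTAAGTT/4: at [26, 74, 123, 138] ⇒ [30, 78, 127, 142]
  VbrII CGCCGTG/7: at [16, 113] ⇒ [23, 120]
  QalVI CCCTATG/5: at [33, 159] ⇒ [38, 164]
  YnoVI GCCATGGA/1: at [41, 85, 96, 130, 146, 168, 176, 191] ⇒ [42, 86, 97, 131, 147, 169, 177, 192]
  AzqX GAAGCCC/5: at [5, 54, 106] ⇒ [10, 59, 111]

Pooled cuts: [10, 23, 30, 38, 42, 59, 78, 86, 97, 111, 120, 127, 131, 142, 147, 164, 169, 177, 192]

Fragments:
  [0,10): 10 bp
  [10,23): 13 bp
  [23,30): 7 bp
  [30,38): 8 bp
  [38,42): 4 bp
  [42,59): 17 bp
  [59,78): 19 bp
  [78,86): 8 bp
  [86,97): 11 bp
  [97,111): 14 bp
  [111,120): 9 bp
  [120,127): 7 bp
  [127,131): 4 bp
  [131,142): 11 bp
  [142,147): 5 bp
  [147,164): 17 bp
  [164,169): 5 bp
  [169,177): 8 bp
  [177,192): 15 bp
  [192,207): 15 bp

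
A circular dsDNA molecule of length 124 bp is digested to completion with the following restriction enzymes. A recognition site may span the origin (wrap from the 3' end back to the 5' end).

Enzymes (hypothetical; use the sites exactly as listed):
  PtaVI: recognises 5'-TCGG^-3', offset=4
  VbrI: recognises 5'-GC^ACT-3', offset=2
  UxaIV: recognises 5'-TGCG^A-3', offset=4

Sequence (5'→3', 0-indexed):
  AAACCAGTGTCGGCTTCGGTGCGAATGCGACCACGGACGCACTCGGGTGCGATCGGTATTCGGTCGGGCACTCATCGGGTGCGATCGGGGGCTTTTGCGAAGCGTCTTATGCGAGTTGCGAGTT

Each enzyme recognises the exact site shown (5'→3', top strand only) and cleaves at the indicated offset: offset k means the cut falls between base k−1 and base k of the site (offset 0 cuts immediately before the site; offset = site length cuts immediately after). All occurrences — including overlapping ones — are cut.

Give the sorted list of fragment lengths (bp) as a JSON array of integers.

[2,4,4,5,5,5,5,6,6,6,7,7,9,11,11,14,17]

Scan for sites:
  PtaVI (TCGG, off=4): starts [9, 15, 42, 52, 59, 63, 74, 84] → cuts [13, 19, 46, 56, 63, 67, 78, 88]
  VbrI (GCACT, off=2): starts [38, 67] → cuts [40, 69]
  UxaIV (TGCGA, off=4): starts [19, 25, 47, 79, 95, 109, 116] → cuts [23, 29, 51, 83, 99, 113, 120]

Pooled cuts: [13, 19, 23, 29, 40, 46, 51, 56, 63, 67, 69, 78, 83, 88, 99, 113, 120]

Fragments:
  13→19: 6 bp
  19→23: 4 bp
  23→29: 6 bp
  29→40: 11 bp
  40→46: 6 bp
  46→51: 5 bp
  51→56: 5 bp
  56→63: 7 bp
  63→67: 4 bp
  67→69: 2 bp
  69→78: 9 bp
  78→83: 5 bp
  83→88: 5 bp
  88→99: 11 bp
  99→113: 14 bp
  113→120: 7 bp
  120→13 (wrap): 124-120+13 = 17 bp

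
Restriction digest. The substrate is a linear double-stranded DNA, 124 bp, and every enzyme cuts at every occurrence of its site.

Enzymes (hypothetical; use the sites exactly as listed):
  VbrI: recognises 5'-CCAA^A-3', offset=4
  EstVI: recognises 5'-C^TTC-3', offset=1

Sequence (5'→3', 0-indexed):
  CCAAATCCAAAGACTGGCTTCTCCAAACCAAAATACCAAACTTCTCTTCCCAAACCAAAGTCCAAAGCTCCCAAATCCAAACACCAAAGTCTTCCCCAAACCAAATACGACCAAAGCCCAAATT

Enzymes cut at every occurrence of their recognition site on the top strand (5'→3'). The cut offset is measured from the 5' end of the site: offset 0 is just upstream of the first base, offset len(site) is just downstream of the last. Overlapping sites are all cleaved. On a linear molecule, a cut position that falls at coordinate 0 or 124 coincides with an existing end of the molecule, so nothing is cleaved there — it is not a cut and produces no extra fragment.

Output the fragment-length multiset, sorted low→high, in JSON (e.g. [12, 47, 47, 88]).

[2,3,4,4,5,5,5,5,6,6,7,7,7,7,8,8,8,8,9,10]

Site scan:
  VbrI CCAAA/4: at [0, 6, 22, 27, 35, 49, 54, 61, 70, 76, 83, 95, 100, 110, 117] ⇒ [4, 10, 26, 31, 39, 53, 58, 65, 74, 80, 87, 99, 104, 114, 121]
  EstVI CTTC/1: at [17, 40, 45, 90] ⇒ [18, 41, 46, 91]

Pooled cuts: [4, 10, 18, 26, 31, 39, 41, 46, 53, 58, 65, 74, 80, 87, 91, 99, 104, 114, 121]

Fragments:
  [0,4): 4 bp
  [4,10): 6 bp
  [10,18): 8 bp
  [18,26): 8 bp
  [26,31): 5 bp
  [31,39): 8 bp
  [39,41): 2 bp
  [41,46): 5 bp
  [46,53): 7 bp
  [53,58): 5 bp
  [58,65): 7 bp
  [65,74): 9 bp
  [74,80): 6 bp
  [80,87): 7 bp
  [87,91): 4 bp
  [91,99): 8 bp
  [99,104): 5 bp
  [104,114): 10 bp
  [114,121): 7 bp
  [121,124): 3 bp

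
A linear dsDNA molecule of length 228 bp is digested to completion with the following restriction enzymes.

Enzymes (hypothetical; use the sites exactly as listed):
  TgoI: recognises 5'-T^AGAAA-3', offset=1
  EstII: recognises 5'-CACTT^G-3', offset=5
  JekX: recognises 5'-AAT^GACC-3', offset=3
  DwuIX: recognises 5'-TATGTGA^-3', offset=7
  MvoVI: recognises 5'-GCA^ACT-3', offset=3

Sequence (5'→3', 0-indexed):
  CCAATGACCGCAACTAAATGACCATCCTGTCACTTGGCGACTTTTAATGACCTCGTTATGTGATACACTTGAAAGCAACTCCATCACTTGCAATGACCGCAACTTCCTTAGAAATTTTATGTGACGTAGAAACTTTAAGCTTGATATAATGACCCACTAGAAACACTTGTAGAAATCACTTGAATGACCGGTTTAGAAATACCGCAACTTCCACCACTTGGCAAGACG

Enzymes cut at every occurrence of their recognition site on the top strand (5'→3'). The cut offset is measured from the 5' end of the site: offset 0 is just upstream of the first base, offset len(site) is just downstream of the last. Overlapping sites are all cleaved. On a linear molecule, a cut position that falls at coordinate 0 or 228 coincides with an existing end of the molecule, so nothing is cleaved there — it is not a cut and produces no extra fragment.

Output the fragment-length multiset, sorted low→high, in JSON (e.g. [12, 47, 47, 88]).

Site scan:
  TgoI (TAGAAA, off=1): starts [108, 126, 157, 169, 193] → cuts [109, 127, 158, 170, 194]
  EstII (CACTTG, off=5): starts [30, 65, 84, 163, 176, 214] → cuts [35, 70, 89, 168, 181, 219]
  JekX (AATGACC, off=3): starts [2, 16, 45, 91, 147, 182] → cuts [5, 19, 48, 94, 150, 185]
  DwuIX (TATGTGA, off=7): starts [56, 117] → cuts [63, 124]
  MvoVI (GCAACT, off=3): starts [9, 74, 98, 203] → cuts [12, 77, 101, 206]

Pooled cuts: [5, 12, 19, 35, 48, 63, 70, 77, 89, 94, 101, 109, 124, 127, 150, 158, 168, 170, 181, 185, 194, 206, 219]

Fragment lengths:
  [0,5): 5 bp
  [5,12): 7 bp
  [12,19): 7 bp
  [19,35): 16 bp
  [35,48): 13 bp
  [48,63): 15 bp
  [63,70): 7 bp
  [70,77): 7 bp
  [77,89): 12 bp
  [89,94): 5 bp
  [94,101): 7 bp
  [101,109): 8 bp
  [109,124): 15 bp
  [124,127): 3 bp
  [127,150): 23 bp
  [150,158): 8 bp
  [158,168): 10 bp
  [168,170): 2 bp
  [170,181): 11 bp
  [181,185): 4 bp
  [185,194): 9 bp
  [194,206): 12 bp
  [206,219): 13 bp
  [219,228): 9 bp

[2,3,4,5,5,7,7,7,7,7,8,8,9,9,10,11,12,12,13,13,15,15,16,23]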